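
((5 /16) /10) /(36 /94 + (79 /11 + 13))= 517 /340224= 0.00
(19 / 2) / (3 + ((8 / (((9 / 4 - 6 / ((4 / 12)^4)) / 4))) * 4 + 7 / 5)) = 36765 / 16004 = 2.30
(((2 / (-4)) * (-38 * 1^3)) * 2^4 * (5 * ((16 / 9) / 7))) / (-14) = -12160 / 441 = -27.57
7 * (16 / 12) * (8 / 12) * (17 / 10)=476 / 45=10.58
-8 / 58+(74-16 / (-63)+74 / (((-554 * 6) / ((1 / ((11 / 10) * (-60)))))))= 550128197 / 7422492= 74.12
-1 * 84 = -84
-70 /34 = -35 /17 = -2.06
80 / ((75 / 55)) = 176 / 3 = 58.67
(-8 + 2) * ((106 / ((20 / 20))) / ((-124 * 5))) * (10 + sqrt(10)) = 159 * sqrt(10) / 155 + 318 / 31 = 13.50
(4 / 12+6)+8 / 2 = 31 / 3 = 10.33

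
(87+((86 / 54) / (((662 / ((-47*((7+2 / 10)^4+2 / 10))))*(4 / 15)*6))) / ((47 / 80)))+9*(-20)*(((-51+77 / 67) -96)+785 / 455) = 35017699650364 / 1362222225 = 25706.30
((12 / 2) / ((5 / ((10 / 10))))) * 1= 6 / 5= 1.20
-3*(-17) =51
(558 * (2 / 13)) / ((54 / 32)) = 1984 / 39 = 50.87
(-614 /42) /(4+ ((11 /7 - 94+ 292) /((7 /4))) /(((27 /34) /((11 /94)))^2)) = -1153555263 /511037528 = -2.26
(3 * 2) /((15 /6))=12 /5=2.40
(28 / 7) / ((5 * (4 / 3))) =3 / 5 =0.60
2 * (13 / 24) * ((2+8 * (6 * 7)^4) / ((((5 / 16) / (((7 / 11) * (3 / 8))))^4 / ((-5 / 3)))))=-5594421602952 / 366025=-15284260.92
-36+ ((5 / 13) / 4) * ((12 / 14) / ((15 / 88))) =-3232 / 91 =-35.52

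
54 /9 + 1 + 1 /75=526 /75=7.01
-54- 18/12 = -111/2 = -55.50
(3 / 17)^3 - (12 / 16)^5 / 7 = -1000323 / 35216384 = -0.03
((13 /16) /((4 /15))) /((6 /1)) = 65 /128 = 0.51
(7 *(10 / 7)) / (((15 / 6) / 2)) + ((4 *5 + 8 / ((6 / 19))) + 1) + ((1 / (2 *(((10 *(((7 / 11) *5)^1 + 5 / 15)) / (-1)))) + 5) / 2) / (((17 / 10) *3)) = 432437 / 7888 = 54.82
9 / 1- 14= -5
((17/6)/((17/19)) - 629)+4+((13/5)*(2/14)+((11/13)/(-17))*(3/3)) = -28844357/46410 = -621.51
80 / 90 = 8 / 9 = 0.89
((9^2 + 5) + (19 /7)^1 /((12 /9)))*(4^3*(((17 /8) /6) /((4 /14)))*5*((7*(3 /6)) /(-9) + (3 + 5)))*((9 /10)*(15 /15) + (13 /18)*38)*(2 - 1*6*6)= -248969296495 /972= -256141251.54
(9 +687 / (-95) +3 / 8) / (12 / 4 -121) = -1629 / 89680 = -0.02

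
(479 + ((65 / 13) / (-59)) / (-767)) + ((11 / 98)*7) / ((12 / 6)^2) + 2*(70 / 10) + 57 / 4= 1285954781 / 2534168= 507.45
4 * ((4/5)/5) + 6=6.64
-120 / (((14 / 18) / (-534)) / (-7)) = -576720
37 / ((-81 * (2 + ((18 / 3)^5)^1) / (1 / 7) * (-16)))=37 / 70562016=0.00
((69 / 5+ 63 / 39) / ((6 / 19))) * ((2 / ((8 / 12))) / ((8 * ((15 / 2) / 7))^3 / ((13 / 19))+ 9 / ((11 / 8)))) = 11971729 / 75775080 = 0.16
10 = 10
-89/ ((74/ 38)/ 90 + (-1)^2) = -152190/ 1747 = -87.12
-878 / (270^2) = -439 / 36450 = -0.01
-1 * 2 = -2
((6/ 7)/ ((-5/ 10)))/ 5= -12/ 35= -0.34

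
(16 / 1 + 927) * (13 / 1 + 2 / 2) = 13202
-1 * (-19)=19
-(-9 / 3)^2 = -9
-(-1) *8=8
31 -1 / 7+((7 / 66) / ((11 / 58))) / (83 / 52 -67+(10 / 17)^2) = 76637284324 / 2484307749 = 30.85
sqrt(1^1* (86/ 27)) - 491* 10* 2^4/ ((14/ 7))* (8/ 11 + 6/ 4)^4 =-966638.91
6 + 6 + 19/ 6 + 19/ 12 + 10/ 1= 107/ 4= 26.75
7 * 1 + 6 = 13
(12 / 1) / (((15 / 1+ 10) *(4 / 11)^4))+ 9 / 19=848937 / 30400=27.93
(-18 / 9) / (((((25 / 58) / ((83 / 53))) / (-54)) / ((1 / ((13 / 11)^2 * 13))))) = 62909352 / 2911025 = 21.61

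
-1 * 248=-248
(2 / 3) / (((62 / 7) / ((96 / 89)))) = 224 / 2759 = 0.08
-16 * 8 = -128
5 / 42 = 0.12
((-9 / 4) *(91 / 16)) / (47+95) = -819 / 9088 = -0.09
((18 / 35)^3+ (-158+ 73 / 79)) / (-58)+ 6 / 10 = 3.31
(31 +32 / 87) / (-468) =-2729 / 40716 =-0.07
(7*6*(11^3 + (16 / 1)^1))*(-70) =-3960180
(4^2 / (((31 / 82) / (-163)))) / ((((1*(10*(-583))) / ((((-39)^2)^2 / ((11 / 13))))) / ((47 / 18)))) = 8396892186696 / 994015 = 8447450.18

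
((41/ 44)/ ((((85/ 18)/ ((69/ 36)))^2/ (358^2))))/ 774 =694937249/ 27339400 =25.42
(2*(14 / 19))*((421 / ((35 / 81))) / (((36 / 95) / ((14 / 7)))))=7578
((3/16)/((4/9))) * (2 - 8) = -81/32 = -2.53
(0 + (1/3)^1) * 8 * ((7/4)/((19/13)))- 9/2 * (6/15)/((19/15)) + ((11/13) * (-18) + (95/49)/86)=-13.44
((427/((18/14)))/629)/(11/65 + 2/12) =388570/247197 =1.57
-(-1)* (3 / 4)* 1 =3 / 4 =0.75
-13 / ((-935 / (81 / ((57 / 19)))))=351 / 935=0.38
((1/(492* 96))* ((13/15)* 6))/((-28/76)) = -247/826560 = -0.00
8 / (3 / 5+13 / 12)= 480 / 101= 4.75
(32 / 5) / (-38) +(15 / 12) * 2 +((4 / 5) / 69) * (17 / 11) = 338821 / 144210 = 2.35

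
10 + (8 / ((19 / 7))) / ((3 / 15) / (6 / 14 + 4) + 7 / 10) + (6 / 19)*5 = 9740 / 627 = 15.53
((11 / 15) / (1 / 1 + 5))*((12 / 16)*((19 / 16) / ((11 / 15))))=19 / 128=0.15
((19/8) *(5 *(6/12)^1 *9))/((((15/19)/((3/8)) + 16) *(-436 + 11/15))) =-243675/35935616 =-0.01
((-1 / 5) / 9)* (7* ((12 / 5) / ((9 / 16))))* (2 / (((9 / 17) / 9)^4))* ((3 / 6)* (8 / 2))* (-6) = 299339264 / 225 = 1330396.73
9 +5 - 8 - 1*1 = 5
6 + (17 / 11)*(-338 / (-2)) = 2939 / 11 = 267.18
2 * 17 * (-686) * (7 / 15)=-163268 / 15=-10884.53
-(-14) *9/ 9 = 14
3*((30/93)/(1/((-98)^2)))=288120/31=9294.19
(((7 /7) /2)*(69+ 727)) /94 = 199 /47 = 4.23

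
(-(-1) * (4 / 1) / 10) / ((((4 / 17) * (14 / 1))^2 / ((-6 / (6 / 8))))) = -289 / 980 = -0.29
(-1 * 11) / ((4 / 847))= -9317 / 4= -2329.25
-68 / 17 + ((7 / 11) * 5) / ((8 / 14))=69 / 44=1.57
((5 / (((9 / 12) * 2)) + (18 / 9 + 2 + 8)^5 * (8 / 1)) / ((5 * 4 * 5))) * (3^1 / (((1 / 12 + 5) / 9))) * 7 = 1128703842 / 1525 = 740133.67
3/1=3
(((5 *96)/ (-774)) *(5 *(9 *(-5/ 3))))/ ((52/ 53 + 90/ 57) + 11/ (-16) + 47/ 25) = 805600000/ 64996177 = 12.39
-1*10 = -10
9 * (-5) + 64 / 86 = -1903 / 43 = -44.26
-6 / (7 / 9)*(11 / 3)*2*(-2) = 792 / 7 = 113.14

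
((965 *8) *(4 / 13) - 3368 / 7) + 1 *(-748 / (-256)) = 11049081 / 5824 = 1897.16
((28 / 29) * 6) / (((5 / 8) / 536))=720384 / 145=4968.17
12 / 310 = 6 / 155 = 0.04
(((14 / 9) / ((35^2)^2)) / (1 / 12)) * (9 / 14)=12 / 1500625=0.00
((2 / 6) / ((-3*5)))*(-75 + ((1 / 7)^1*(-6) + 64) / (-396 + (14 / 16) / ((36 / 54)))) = 3322447 / 1989225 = 1.67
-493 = -493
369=369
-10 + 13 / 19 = -177 / 19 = -9.32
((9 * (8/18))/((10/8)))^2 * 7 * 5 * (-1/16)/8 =-14/5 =-2.80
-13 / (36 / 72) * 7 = -182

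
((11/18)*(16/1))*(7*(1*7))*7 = 30184/9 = 3353.78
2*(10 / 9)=20 / 9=2.22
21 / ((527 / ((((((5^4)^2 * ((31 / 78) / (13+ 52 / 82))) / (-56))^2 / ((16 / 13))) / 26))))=7951507568359375 / 154443089289216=51.49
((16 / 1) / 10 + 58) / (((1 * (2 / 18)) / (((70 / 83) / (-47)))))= -37548 / 3901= -9.63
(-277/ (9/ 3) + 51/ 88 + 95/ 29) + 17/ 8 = -330559/ 3828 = -86.35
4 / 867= 0.00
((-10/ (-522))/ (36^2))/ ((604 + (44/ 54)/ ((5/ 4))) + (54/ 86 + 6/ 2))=1075/ 44237169792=0.00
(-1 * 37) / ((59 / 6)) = -222 / 59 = -3.76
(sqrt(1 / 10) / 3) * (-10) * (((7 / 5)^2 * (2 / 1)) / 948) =-49 * sqrt(10) / 35550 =-0.00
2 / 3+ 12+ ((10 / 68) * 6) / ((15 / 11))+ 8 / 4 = 781 / 51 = 15.31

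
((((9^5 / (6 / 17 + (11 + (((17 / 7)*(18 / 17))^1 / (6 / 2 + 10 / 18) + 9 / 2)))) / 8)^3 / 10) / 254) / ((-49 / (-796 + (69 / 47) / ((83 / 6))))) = 43968692717575721999231076 / 77875696034800986935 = 564600.96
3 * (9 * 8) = 216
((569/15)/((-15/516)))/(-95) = 97868/7125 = 13.74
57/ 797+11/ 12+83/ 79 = 1540441/ 755556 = 2.04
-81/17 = -4.76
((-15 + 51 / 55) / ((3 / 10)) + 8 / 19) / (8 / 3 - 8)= 7287 / 836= 8.72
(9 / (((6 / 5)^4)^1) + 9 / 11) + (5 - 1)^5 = 1630187 / 1584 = 1029.16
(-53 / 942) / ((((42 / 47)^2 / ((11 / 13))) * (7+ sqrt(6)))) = -1287847 / 132697656+ 1287847 * sqrt(6) / 928883592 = -0.01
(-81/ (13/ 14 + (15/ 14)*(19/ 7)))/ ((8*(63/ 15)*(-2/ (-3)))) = -2835/ 3008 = -0.94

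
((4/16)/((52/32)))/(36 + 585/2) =4/8541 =0.00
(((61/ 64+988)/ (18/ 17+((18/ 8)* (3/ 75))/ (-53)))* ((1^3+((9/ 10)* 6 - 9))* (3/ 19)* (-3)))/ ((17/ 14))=1526310695/ 1608616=948.83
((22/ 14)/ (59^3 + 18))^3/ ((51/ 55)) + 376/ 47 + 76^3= 66541912023359657331550781/ 151581634007981287089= 438984.00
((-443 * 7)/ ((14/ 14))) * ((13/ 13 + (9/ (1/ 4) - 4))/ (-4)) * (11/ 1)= 1125663/ 4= 281415.75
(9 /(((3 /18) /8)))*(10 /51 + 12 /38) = 71424 /323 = 221.13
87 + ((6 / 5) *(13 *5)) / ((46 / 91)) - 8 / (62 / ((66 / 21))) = 1202326 / 4991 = 240.90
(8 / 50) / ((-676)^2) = 0.00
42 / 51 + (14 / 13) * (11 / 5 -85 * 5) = -454.50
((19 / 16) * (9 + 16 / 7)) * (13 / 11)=19513 / 1232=15.84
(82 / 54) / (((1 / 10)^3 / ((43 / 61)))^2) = 75809000000 / 100467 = 754566.18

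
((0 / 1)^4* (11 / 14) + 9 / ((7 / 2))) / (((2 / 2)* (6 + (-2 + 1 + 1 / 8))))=144 / 287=0.50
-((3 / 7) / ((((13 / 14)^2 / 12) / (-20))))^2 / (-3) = 4743.36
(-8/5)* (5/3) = -8/3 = -2.67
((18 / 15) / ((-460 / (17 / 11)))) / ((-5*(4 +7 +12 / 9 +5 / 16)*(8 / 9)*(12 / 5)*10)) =459 / 153571000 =0.00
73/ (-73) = -1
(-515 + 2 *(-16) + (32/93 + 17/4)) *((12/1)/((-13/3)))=605325/403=1502.05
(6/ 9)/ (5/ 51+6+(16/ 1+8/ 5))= 170/ 6043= 0.03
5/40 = 1/8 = 0.12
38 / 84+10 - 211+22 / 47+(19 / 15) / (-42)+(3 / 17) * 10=-7131494 / 35955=-198.34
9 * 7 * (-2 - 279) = -17703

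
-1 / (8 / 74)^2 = -85.56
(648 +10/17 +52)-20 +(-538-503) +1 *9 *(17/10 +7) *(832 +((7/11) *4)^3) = 7475573807/113135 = 66076.58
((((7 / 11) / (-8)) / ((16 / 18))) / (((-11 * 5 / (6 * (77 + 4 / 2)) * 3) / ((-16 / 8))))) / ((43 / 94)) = -233919 / 208120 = -1.12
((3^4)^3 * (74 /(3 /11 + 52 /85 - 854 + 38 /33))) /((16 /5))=-275778020925 /19118072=-14424.99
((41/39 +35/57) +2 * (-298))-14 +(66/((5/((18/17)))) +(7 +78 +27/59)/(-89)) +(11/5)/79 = -15553754527421/26128004565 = -595.29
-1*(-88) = 88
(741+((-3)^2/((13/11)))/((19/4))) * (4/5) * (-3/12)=-183423/1235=-148.52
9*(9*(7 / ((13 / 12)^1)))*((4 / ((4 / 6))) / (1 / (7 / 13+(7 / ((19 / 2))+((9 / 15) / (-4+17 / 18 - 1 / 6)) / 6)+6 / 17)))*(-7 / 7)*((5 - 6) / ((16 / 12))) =3761.80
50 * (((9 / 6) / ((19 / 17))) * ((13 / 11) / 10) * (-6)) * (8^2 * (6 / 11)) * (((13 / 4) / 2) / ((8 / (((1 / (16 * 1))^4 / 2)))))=-387855 / 150667264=-0.00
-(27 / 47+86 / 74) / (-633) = 3020 / 1100787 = 0.00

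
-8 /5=-1.60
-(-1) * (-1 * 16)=-16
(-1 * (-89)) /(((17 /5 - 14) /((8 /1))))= -3560 /53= -67.17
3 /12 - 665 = -2659 /4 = -664.75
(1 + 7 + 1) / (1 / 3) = 27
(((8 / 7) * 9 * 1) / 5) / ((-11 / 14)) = -144 / 55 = -2.62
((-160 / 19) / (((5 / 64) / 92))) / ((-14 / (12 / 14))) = 565248 / 931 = 607.14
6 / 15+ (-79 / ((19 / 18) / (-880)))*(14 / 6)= 14599238 / 95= 153676.19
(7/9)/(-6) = -0.13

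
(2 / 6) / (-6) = -1 / 18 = -0.06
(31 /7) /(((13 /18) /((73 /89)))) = 40734 /8099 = 5.03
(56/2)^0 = 1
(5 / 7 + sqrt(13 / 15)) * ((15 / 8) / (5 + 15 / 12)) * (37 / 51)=37 / 238 + 37 * sqrt(195) / 2550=0.36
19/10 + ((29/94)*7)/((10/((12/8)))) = 4181/1880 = 2.22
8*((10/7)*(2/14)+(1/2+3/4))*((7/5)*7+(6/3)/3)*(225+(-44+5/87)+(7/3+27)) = 109201664/4263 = 25616.15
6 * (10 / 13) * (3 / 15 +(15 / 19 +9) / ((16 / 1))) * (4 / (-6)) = -617 / 247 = -2.50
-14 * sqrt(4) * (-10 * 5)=1400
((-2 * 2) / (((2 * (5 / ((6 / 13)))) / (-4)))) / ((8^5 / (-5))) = -3 / 26624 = -0.00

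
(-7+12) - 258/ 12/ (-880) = 5.02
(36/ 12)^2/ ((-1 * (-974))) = 9/ 974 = 0.01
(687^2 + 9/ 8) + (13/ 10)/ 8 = 37757623/ 80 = 471970.29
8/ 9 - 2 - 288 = -2602/ 9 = -289.11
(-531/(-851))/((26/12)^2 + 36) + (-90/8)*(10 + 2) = -168287409/1246715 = -134.98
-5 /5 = -1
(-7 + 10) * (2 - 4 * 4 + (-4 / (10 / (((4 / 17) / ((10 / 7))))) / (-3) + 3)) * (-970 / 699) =2715418 / 59415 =45.70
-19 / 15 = -1.27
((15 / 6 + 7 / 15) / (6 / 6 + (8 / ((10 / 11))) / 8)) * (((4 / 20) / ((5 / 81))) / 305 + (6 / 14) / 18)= 0.05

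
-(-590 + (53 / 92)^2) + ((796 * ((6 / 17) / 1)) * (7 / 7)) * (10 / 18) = 321911941 / 431664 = 745.75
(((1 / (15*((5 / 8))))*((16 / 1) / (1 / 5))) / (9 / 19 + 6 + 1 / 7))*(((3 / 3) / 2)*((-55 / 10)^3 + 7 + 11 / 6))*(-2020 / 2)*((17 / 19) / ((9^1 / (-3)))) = -45443839 / 1485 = -30601.91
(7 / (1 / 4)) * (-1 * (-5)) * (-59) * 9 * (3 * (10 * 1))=-2230200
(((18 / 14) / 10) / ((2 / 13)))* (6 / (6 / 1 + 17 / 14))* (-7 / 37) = -2457 / 18685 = -0.13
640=640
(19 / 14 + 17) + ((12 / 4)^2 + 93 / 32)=6779 / 224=30.26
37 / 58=0.64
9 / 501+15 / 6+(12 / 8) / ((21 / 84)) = 2845 / 334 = 8.52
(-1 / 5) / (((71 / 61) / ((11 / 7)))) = -0.27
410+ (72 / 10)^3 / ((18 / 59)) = 204178 / 125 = 1633.42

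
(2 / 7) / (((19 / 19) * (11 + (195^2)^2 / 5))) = 0.00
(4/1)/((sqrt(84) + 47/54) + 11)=138456/165937 - 23328 * sqrt(21)/165937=0.19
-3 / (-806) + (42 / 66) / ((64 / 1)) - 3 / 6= -137979 / 283712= -0.49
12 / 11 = 1.09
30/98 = 15/49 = 0.31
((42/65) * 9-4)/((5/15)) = 354/65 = 5.45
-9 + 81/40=-279/40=-6.98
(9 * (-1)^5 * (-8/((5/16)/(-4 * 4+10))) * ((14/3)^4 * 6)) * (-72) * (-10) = -2832334848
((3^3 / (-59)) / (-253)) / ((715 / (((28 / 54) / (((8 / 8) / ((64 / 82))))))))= 0.00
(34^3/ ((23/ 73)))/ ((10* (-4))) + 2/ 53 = -19008167/ 6095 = -3118.65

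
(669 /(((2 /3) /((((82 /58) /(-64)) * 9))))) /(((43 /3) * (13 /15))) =-33326235 /2075008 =-16.06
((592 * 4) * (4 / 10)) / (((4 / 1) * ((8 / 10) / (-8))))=-2368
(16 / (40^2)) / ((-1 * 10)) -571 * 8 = -4568001 / 1000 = -4568.00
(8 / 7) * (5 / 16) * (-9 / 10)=-9 / 28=-0.32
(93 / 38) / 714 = 31 / 9044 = 0.00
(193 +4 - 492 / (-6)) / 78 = 93 / 26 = 3.58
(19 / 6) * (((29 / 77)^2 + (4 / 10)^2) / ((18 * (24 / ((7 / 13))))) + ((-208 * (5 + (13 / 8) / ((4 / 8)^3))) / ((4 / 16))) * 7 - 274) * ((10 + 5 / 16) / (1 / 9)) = -237482507613121 / 7687680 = -30891310.20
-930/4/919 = -465/1838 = -0.25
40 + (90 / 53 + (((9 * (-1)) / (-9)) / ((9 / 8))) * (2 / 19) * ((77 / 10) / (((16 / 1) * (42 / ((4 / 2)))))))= 11337883 / 271890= 41.70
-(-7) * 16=112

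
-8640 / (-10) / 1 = 864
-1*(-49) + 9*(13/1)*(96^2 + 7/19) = 20488918/19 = 1078364.11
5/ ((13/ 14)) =70/ 13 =5.38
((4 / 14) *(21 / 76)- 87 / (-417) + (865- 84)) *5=20633805 / 5282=3906.44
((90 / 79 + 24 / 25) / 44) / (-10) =-0.00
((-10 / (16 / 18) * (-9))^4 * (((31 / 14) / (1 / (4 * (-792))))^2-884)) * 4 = 16217579731718671875 / 784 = 20685688433314632.49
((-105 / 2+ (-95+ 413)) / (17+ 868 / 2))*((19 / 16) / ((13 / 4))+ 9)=258597 / 46904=5.51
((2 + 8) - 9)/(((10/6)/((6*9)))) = 162/5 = 32.40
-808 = -808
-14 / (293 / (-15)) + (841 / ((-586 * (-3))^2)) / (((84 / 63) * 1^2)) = 2954281 / 4120752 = 0.72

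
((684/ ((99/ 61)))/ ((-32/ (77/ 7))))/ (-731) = 1159/ 5848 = 0.20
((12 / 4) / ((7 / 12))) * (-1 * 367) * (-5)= 66060 / 7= 9437.14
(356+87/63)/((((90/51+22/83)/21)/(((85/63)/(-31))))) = -900112175/5593392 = -160.92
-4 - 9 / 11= -53 / 11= -4.82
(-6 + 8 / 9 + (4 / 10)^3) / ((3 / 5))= -5678 / 675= -8.41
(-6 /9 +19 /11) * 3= 35 /11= 3.18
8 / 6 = 4 / 3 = 1.33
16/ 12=4/ 3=1.33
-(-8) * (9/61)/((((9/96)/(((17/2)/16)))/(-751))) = -306408/61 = -5023.08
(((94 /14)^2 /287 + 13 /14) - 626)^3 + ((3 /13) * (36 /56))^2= -917639530222144509593575 /3760197201759544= -244040267.30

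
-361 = -361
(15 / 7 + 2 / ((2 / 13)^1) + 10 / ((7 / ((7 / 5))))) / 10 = 12 / 7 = 1.71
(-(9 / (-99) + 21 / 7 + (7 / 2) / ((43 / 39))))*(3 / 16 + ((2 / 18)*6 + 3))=-1064675 / 45408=-23.45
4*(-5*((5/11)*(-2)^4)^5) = -65536000000/161051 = -406927.00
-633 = -633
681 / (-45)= -15.13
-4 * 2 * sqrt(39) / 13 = -8 * sqrt(39) / 13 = -3.84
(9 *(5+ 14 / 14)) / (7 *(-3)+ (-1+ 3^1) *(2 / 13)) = -702 / 269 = -2.61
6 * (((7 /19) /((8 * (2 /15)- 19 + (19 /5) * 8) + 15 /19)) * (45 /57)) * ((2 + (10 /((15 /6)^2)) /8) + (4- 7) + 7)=29295 /35891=0.82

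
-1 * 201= -201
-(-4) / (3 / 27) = 36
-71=-71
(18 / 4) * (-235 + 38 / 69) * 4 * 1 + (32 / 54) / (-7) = -18345086 / 4347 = -4220.17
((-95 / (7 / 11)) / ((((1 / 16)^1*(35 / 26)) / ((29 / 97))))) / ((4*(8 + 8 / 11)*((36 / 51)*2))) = -10.76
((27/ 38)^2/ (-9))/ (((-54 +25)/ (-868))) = -17577/ 10469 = -1.68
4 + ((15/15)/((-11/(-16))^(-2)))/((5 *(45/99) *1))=26931/6400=4.21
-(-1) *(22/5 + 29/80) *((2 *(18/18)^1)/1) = 381/40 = 9.52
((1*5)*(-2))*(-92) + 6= 926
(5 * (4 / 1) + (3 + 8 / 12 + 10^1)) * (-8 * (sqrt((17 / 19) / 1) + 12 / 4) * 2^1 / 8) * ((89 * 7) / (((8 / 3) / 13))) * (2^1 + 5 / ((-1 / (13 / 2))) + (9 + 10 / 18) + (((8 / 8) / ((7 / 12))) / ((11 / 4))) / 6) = 3375414445 * sqrt(323) / 15048 + 3375414445 / 264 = 16817002.22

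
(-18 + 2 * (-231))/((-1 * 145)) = 96/29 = 3.31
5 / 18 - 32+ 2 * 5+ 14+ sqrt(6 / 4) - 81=-1597 / 18+ sqrt(6) / 2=-87.50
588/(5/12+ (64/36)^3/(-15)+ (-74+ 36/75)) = -128595600/16069619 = -8.00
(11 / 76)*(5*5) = 275 / 76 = 3.62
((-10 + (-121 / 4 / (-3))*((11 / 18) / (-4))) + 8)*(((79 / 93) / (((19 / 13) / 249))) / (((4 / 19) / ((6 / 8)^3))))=-260752219 / 253952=-1026.78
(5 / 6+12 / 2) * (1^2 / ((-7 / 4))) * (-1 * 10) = 820 / 21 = 39.05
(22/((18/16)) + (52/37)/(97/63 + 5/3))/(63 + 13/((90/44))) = 3362270/11663177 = 0.29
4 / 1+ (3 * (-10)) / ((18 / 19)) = -83 / 3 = -27.67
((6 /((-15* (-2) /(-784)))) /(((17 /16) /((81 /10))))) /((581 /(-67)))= 4862592 /35275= 137.85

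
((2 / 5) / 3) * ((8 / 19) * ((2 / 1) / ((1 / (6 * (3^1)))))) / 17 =192 / 1615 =0.12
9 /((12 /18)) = 27 /2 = 13.50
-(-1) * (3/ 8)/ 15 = 1/ 40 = 0.02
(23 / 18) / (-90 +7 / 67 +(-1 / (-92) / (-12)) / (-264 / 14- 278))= -0.01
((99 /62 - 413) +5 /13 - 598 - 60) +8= -855181 /806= -1061.02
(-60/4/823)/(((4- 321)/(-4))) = -60/260891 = -0.00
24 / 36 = 2 / 3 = 0.67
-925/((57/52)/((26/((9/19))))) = -1250600/27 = -46318.52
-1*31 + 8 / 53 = -1635 / 53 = -30.85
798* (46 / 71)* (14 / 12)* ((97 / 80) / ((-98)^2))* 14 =42389 / 39760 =1.07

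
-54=-54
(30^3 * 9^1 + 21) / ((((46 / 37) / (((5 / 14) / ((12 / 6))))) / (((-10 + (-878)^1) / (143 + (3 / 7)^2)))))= -34933053645 / 161368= -216480.68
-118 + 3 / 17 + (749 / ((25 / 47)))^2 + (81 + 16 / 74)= 779474619211 / 393125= 1982765.33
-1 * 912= -912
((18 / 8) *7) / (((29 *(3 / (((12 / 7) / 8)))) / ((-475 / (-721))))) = 4275 / 167272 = 0.03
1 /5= 0.20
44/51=0.86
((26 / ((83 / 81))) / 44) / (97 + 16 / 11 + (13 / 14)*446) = 0.00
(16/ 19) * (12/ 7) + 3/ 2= 783/ 266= 2.94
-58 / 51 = -1.14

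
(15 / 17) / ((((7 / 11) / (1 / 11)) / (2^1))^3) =120 / 5831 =0.02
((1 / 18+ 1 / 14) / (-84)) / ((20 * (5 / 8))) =-4 / 33075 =-0.00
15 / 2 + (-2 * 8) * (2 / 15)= 161 / 30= 5.37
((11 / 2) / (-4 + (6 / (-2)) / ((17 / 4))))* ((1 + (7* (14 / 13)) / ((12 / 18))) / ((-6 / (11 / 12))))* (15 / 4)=10285 / 1248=8.24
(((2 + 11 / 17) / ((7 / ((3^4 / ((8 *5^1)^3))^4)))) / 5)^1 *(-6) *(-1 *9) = 0.00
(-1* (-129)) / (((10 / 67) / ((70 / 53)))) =60501 / 53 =1141.53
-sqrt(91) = -9.54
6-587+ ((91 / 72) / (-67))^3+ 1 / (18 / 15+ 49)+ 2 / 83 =-1358679257288757187 / 2338695668270592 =-580.96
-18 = -18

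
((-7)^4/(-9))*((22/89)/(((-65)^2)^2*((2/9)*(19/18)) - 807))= -237699/15089794606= -0.00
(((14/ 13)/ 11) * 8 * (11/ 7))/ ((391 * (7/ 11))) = 176/ 35581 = 0.00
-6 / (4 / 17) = -51 / 2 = -25.50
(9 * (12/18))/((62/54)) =162/31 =5.23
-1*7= -7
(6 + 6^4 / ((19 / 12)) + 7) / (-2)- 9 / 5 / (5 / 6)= -417.92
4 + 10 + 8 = 22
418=418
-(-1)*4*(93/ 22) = 186/ 11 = 16.91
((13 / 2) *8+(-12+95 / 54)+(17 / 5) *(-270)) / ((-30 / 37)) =1750729 / 1620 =1080.70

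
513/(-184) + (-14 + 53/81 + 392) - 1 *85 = 290.87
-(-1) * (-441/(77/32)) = -2016/11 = -183.27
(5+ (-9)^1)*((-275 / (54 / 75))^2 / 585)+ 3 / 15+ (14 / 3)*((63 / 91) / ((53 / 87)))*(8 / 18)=-2498656364 / 2511405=-994.92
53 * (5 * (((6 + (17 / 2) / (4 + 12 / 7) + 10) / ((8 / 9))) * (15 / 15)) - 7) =619835 / 128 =4842.46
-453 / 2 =-226.50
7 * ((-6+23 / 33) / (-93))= 1225 / 3069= 0.40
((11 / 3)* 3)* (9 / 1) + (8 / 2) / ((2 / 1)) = 101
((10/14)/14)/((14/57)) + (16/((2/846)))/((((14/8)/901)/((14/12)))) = 5577608349/1372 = 4065312.21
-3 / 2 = -1.50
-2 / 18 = -1 / 9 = -0.11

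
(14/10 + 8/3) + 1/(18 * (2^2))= 1469/360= 4.08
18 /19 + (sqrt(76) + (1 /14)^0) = 37 /19 + 2*sqrt(19) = 10.67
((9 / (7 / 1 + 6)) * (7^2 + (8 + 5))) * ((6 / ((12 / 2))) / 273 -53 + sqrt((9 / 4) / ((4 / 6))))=-2691048 / 1183 + 837 * sqrt(6) / 26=-2195.91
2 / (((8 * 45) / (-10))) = -1 / 18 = -0.06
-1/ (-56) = 1/ 56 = 0.02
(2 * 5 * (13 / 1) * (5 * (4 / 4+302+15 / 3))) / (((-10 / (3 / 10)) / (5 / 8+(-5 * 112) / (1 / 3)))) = 40345305 / 4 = 10086326.25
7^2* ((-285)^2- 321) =3964296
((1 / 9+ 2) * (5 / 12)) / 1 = 95 / 108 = 0.88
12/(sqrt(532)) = 6 * sqrt(133)/133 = 0.52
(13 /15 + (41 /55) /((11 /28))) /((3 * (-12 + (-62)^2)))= 5017 /20865240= 0.00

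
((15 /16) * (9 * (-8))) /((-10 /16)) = 108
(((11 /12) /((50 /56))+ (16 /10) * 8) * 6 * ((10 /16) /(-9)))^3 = -1115157653 /5832000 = -191.21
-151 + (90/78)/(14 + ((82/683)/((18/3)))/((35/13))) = -150.92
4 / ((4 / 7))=7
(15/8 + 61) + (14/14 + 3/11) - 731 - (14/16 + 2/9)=-66127/99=-667.95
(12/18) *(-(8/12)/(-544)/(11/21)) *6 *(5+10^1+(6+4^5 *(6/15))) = 15071/3740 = 4.03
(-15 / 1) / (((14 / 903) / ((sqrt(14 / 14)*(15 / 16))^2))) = -850.34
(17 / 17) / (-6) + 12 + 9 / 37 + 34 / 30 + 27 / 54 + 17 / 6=6121 / 370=16.54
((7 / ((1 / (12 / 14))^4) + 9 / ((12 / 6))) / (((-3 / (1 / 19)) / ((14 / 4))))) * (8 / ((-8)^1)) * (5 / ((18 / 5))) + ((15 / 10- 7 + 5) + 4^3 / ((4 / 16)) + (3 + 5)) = 5903419 / 22344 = 264.21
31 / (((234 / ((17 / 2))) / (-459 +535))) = 85.58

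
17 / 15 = 1.13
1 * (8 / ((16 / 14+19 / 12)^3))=4741632 / 12008989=0.39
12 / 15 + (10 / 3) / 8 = 73 / 60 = 1.22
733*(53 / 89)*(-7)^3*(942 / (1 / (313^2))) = -1229740686717186 / 89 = -13817311086709.96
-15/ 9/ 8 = -5/ 24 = -0.21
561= 561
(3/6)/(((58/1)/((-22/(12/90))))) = -165/116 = -1.42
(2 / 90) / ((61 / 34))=34 / 2745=0.01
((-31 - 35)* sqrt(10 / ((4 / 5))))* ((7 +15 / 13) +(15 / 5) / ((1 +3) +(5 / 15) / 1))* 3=-56925* sqrt(2) / 13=-6192.62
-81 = -81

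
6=6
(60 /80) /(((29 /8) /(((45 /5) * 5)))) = 270 /29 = 9.31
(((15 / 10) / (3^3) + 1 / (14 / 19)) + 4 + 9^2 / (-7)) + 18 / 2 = 179 / 63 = 2.84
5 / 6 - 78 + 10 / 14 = -3211 / 42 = -76.45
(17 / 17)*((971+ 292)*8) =10104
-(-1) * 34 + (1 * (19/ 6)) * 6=53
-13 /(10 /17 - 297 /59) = 1003 /343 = 2.92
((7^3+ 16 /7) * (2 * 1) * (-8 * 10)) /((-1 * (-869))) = -386720 /6083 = -63.57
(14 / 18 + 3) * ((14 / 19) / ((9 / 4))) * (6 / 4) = 952 / 513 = 1.86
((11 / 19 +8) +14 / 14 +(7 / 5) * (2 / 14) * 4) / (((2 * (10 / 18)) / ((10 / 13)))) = 8874 / 1235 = 7.19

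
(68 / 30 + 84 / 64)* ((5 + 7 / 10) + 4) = 83323 / 2400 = 34.72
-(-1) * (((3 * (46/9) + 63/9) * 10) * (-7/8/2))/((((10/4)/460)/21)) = -377545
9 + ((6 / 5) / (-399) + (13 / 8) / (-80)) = 152819 / 17024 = 8.98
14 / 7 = 2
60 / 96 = 5 / 8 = 0.62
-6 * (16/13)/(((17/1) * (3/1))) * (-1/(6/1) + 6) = -560/663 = -0.84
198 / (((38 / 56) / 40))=221760 / 19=11671.58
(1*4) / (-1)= -4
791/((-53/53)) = -791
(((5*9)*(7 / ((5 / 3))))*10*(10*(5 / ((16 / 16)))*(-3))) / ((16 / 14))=-248062.50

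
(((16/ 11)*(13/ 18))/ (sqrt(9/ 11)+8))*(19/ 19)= 832/ 6255 -104*sqrt(11)/ 22935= 0.12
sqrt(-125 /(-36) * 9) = 5 * sqrt(5) /2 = 5.59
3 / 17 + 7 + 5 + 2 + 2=16.18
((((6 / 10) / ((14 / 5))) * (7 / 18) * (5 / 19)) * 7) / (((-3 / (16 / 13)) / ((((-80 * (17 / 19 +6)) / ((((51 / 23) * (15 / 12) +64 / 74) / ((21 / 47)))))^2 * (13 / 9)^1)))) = -417.79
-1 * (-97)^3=912673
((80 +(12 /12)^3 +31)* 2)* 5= 1120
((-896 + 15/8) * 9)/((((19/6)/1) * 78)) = -64377/1976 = -32.58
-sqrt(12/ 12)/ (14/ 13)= -13/ 14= -0.93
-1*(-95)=95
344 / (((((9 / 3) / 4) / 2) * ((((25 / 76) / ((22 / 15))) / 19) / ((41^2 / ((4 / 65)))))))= 477627559552 / 225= 2122789153.56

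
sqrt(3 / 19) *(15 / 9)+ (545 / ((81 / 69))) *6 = 5 *sqrt(57) / 57+ 25070 / 9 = 2786.22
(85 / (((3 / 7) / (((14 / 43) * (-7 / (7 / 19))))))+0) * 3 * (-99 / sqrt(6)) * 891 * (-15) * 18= -35787485443.54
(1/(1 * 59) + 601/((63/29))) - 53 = 831373/3717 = 223.67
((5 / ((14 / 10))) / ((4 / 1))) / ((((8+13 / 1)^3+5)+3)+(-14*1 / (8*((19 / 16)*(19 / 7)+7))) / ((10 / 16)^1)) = 143125 / 1485776796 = 0.00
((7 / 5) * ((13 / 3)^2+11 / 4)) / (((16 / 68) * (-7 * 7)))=-2635 / 1008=-2.61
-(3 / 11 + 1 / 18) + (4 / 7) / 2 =-59 / 1386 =-0.04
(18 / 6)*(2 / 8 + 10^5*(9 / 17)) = 10800051 / 68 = 158824.28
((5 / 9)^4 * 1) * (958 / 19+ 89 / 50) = 1239775 / 249318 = 4.97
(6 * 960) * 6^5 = 44789760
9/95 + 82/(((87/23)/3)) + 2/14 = 1258772/19285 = 65.27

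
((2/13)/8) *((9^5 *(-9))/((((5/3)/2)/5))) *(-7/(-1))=-11160261/26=-429240.81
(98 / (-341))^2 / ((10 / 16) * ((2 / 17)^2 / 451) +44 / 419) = 95362553048 / 121269740317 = 0.79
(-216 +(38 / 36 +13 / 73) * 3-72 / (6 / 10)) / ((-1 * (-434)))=-145547 / 190092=-0.77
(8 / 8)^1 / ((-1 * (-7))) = 1 / 7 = 0.14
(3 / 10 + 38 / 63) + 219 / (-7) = -19141 / 630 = -30.38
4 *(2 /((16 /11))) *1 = 11 /2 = 5.50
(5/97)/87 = 5/8439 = 0.00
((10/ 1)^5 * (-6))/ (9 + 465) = -100000/ 79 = -1265.82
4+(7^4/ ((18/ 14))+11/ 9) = 5618/ 3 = 1872.67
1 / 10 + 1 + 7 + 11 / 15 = 53 / 6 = 8.83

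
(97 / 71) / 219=97 / 15549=0.01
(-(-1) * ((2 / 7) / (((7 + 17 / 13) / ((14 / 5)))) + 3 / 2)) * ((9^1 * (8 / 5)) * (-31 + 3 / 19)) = -1010264 / 1425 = -708.96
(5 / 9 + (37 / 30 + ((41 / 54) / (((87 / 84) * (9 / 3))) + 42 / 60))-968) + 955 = -120583 / 11745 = -10.27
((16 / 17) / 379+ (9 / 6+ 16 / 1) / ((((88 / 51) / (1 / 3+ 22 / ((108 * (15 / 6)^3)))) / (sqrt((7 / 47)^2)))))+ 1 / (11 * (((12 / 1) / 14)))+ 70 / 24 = 3.55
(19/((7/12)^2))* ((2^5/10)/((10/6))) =131328/1225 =107.21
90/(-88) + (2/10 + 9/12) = -4/55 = -0.07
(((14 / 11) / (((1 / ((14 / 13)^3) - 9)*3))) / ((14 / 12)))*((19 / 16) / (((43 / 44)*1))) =-52136 / 967457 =-0.05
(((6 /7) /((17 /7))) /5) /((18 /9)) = 3 /85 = 0.04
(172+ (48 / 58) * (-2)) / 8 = 1235 / 58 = 21.29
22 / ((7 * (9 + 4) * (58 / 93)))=1023 / 2639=0.39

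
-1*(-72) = 72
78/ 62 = 39/ 31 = 1.26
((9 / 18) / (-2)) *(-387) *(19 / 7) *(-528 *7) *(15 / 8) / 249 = -1213245 / 166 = -7308.70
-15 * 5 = -75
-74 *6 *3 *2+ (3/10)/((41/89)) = -1091973/410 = -2663.35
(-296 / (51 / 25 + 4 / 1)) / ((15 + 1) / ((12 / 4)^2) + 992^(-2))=-65538662400 / 2377499983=-27.57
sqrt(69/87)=sqrt(667)/29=0.89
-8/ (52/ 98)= -196/ 13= -15.08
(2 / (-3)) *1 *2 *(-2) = 8 / 3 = 2.67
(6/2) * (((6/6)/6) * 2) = 1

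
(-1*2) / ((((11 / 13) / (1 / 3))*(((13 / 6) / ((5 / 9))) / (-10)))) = 200 / 99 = 2.02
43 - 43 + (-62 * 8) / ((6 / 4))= -992 / 3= -330.67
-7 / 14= -1 / 2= -0.50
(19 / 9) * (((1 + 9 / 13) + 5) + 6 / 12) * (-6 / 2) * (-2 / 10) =9.11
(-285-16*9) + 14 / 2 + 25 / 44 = -18543 / 44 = -421.43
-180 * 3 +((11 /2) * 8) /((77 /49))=-512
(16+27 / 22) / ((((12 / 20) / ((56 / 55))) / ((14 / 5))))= 148568 / 1815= 81.86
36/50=18/25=0.72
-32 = -32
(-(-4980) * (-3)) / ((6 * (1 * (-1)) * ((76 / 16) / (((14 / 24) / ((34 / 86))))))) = 249830 / 323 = 773.47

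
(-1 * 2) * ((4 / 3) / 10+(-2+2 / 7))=332 / 105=3.16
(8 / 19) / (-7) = -8 / 133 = -0.06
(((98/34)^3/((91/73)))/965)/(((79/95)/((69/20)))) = 1608480321/19476212860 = 0.08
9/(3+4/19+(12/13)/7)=15561/5779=2.69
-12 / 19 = -0.63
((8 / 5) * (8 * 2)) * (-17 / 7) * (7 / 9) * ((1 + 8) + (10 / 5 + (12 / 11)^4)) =-395568512 / 658845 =-600.40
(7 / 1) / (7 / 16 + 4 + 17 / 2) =112 / 207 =0.54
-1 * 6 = -6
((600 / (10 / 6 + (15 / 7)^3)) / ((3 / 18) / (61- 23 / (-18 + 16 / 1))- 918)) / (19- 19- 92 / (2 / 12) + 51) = 319725 / 2819947304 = 0.00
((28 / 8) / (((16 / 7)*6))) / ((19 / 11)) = 0.15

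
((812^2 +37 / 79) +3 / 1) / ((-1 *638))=-26044225 / 25201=-1033.46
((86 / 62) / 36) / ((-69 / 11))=-473 / 77004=-0.01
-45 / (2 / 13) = -585 / 2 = -292.50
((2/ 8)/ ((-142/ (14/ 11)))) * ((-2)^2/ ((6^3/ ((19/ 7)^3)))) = -0.00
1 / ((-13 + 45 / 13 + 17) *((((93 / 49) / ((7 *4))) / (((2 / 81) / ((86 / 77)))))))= 1373372 / 31420143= 0.04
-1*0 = 0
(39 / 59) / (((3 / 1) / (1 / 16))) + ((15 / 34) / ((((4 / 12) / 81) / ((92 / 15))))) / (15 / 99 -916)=-0.70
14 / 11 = 1.27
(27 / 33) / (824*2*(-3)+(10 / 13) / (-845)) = -19773 / 119481670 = -0.00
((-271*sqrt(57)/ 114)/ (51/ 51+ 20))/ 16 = -271*sqrt(57)/ 38304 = -0.05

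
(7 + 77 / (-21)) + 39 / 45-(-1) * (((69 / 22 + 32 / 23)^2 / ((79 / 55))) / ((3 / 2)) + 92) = 18454609 / 174570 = 105.71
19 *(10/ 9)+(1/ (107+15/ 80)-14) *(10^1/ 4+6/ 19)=-18.28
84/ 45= 28/ 15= 1.87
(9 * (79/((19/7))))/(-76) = -4977/1444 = -3.45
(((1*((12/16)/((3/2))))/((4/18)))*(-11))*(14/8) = -693/16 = -43.31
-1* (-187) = 187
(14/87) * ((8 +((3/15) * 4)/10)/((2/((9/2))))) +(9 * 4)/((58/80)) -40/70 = 263947/5075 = 52.01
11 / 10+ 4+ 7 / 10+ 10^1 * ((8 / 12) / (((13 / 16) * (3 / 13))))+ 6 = 2131 / 45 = 47.36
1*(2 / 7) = 2 / 7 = 0.29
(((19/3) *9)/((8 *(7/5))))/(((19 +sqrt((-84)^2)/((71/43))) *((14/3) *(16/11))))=60705/5657344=0.01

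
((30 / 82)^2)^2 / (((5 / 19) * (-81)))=-2375 / 2825761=-0.00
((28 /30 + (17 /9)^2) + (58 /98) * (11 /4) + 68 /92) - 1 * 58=-93353891 /1825740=-51.13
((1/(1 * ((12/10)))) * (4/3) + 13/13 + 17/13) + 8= 1336/117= 11.42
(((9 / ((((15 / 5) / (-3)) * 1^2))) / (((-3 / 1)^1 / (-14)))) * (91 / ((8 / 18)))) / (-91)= 189 / 2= 94.50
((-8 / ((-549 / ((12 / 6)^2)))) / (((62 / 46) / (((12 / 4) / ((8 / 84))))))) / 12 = 644 / 5673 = 0.11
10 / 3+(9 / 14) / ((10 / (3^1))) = 1481 / 420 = 3.53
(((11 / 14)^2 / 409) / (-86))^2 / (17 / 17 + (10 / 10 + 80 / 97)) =1420177 / 13022855569811584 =0.00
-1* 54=-54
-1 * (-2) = 2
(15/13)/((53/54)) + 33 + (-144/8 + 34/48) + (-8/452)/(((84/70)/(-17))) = 10672443/622856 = 17.13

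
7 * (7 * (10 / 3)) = 490 / 3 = 163.33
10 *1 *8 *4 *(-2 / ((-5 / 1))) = 128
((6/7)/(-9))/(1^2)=-2/21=-0.10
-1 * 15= -15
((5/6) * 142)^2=126025/9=14002.78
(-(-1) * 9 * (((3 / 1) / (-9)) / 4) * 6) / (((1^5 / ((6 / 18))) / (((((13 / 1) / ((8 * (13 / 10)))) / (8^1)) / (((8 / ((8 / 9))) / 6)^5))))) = -5 / 162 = -0.03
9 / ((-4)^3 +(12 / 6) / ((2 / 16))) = -0.19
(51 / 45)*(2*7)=238 / 15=15.87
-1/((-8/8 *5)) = 0.20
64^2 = 4096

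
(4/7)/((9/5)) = 20/63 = 0.32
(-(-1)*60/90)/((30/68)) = 68/45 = 1.51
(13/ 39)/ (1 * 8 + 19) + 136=11017/ 81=136.01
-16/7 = -2.29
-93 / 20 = -4.65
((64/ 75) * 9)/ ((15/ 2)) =128/ 125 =1.02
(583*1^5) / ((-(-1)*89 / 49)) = 28567 / 89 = 320.98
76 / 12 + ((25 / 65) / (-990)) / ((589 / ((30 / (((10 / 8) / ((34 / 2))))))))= 533415 / 84227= 6.33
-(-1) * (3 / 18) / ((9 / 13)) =13 / 54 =0.24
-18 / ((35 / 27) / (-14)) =972 / 5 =194.40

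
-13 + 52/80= -247/20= -12.35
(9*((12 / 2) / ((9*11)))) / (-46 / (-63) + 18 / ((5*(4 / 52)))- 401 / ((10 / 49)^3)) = -378000 / 32660895157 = -0.00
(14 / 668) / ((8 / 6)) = 21 / 1336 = 0.02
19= 19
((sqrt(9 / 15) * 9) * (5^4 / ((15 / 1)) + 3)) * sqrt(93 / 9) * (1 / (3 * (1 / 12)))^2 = 6432 * sqrt(155) / 5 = 16015.55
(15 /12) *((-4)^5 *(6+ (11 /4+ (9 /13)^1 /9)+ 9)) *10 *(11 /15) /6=-362560 /13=-27889.23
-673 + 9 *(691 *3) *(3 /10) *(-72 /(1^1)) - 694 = -2021791 /5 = -404358.20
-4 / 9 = -0.44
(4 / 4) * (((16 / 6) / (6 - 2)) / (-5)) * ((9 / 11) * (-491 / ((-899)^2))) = 2946 / 44451055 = 0.00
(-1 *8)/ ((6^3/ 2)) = -2/ 27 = -0.07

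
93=93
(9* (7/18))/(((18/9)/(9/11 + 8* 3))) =1911/44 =43.43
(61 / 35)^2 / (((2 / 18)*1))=33489 / 1225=27.34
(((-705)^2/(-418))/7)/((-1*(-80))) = -99405/46816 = -2.12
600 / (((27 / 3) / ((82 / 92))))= 4100 / 69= 59.42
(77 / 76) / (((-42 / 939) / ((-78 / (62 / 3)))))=402831 / 4712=85.49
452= 452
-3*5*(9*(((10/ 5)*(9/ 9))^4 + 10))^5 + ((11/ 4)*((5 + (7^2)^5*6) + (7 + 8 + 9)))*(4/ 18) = -189408866917727/ 18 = -10522714828762.61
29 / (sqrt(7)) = 29* sqrt(7) / 7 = 10.96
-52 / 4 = -13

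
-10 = -10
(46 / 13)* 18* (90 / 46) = 1620 / 13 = 124.62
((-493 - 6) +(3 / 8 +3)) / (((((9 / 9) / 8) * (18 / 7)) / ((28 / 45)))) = -959.43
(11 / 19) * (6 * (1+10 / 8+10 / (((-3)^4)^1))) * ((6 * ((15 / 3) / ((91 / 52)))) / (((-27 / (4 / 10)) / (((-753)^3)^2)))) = -50765959101882227016 / 133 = -381698940615655842.23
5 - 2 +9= 12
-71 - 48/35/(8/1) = -2491/35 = -71.17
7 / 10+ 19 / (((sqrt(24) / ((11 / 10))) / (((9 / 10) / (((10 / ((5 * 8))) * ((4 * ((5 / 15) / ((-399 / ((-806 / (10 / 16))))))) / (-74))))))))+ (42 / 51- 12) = -27769203 * sqrt(6) / 257920- 1781 / 170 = -274.20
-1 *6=-6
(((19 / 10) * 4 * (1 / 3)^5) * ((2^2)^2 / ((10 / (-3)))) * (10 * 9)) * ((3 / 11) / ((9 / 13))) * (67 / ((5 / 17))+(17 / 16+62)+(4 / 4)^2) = -3844802 / 2475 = -1553.46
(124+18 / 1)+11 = 153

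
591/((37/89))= 52599/37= 1421.59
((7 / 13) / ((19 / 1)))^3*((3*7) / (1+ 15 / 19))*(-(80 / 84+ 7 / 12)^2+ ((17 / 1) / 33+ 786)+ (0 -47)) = 934514231 / 4746012128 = 0.20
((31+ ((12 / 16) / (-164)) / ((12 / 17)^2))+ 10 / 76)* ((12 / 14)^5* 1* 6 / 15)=1508192541 / 261853060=5.76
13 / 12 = 1.08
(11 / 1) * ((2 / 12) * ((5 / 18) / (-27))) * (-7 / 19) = 385 / 55404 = 0.01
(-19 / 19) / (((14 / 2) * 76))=-1 / 532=-0.00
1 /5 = 0.20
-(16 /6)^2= -64 /9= -7.11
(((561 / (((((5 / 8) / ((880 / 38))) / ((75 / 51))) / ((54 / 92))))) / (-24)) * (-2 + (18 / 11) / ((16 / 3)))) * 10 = 5531625 / 437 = 12658.18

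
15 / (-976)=-0.02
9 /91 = 0.10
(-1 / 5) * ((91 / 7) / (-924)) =13 / 4620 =0.00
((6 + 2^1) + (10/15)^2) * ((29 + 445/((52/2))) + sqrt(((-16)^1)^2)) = 61370/117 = 524.53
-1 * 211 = -211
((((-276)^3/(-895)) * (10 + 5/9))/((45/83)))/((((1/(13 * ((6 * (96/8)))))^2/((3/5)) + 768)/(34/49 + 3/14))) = 47874790203881472/88522422163595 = 540.82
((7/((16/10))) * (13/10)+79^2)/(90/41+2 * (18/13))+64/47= 2506481801/1989792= 1259.67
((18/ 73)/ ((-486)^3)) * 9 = -0.00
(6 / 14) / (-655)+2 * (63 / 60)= 19251 / 9170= 2.10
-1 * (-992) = 992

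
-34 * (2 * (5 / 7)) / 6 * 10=-1700 / 21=-80.95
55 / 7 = 7.86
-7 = -7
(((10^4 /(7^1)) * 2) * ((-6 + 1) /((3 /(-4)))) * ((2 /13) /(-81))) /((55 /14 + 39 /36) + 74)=-3200000 /6988761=-0.46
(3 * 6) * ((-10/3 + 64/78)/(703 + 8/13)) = -196/3049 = -0.06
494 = 494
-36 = -36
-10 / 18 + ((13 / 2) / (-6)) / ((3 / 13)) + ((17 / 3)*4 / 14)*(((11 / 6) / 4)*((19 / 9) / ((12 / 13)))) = -96695 / 27216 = -3.55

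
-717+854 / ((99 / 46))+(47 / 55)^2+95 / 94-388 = -1807914161 / 2559150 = -706.45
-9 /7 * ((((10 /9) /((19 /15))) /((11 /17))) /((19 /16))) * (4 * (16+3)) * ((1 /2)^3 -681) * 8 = 888950400 /1463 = 607621.60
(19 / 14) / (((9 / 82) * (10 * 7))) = 779 / 4410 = 0.18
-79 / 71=-1.11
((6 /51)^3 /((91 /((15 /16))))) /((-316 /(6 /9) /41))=-205 /141278228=-0.00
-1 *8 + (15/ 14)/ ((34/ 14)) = -257/ 34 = -7.56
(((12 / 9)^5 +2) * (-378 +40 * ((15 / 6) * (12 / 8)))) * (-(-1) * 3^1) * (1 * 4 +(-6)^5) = 891914720 / 27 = 33033878.52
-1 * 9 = -9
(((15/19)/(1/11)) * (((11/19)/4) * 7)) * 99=1257795/1444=871.05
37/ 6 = 6.17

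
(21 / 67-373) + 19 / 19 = -24903 / 67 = -371.69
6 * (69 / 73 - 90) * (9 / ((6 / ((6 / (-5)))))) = 351054 / 365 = 961.79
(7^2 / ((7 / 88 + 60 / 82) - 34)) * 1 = -176792 / 119745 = -1.48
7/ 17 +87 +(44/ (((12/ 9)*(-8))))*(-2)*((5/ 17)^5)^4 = 1421046557715686600135618057/ 16256925626590290089606404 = 87.41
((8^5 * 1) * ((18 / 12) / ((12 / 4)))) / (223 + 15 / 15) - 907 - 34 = -6075 / 7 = -867.86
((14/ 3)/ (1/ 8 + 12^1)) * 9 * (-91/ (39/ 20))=-15680/ 97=-161.65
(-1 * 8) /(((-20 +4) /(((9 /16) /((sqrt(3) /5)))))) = 15 * sqrt(3) /32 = 0.81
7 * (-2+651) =4543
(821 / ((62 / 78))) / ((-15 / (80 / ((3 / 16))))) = -2732288 / 93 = -29379.44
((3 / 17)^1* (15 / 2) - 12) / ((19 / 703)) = -13431 / 34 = -395.03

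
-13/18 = -0.72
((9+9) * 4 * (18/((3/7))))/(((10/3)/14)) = 63504/5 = 12700.80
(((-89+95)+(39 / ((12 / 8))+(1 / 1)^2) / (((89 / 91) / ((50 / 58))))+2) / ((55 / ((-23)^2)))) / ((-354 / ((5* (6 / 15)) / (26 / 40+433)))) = -173666468 / 43583620311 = -0.00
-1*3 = -3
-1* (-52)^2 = -2704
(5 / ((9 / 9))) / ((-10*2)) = -1 / 4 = -0.25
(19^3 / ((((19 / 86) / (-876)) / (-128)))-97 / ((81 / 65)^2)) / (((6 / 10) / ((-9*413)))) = -47163911407873295 / 2187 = -21565574489196.75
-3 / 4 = -0.75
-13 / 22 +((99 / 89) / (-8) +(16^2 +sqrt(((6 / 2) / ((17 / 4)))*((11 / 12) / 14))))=sqrt(2618) / 238 +1999275 / 7832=255.49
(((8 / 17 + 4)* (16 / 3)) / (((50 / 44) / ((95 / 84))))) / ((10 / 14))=127072 / 3825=33.22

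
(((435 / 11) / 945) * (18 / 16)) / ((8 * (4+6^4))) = 0.00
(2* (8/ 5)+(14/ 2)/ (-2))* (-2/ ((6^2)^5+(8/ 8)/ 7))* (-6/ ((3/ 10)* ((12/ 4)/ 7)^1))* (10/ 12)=-490/ 1269789699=-0.00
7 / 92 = 0.08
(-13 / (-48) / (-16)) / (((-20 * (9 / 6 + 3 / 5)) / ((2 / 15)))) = 13 / 241920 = 0.00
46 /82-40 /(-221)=0.74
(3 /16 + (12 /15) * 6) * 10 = 399 /8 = 49.88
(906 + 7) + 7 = 920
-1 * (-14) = 14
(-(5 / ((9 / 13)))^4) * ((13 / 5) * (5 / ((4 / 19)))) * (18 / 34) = -88943.44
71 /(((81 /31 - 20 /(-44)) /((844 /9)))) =10217042 /4707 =2170.61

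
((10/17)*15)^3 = 3375000/4913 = 686.95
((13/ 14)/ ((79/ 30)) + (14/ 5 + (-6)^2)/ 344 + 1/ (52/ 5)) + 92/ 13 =11806317/ 1545635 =7.64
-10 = -10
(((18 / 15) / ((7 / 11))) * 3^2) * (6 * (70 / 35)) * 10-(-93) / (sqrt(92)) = 93 * sqrt(23) / 46 + 14256 / 7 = 2046.27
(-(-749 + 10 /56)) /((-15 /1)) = -6989 /140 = -49.92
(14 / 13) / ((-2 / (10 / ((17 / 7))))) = -490 / 221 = -2.22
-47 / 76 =-0.62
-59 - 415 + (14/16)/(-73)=-276823/584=-474.01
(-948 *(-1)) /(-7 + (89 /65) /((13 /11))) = -200265 /1234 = -162.29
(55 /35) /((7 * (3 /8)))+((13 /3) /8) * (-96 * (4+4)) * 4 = -244520 /147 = -1663.40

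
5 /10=1 /2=0.50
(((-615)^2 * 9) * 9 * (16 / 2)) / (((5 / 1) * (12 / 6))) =24508980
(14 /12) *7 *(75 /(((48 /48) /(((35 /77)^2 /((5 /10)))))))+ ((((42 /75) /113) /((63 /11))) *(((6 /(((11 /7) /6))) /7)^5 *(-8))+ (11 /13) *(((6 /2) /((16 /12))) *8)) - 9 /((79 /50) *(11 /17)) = 10913665937327 /42477567275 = 256.93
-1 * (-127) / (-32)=-127 / 32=-3.97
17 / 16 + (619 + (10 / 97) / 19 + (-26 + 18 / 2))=17783267 / 29488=603.07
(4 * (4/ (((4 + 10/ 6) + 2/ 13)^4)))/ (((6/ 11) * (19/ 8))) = 542887488/ 50449518979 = 0.01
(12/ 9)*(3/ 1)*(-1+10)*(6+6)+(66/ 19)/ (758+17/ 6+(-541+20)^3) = 6964652167812/ 16121880019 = 432.00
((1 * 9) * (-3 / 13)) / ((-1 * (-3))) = -9 / 13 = -0.69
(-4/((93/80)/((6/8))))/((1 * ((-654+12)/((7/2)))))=140/9951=0.01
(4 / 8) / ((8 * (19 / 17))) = 17 / 304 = 0.06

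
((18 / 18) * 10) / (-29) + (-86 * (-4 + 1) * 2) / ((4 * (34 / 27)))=100667 / 986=102.10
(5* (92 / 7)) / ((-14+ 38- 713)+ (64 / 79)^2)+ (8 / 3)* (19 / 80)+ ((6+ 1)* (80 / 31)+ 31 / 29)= 15954111504281 / 811032966870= 19.67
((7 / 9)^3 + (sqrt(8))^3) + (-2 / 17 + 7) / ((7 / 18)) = 1576091 / 86751 + 16 * sqrt(2) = 40.80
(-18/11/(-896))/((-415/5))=-9/409024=-0.00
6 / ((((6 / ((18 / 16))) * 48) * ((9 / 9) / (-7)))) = -21 / 128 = -0.16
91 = 91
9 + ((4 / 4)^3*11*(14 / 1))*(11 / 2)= 856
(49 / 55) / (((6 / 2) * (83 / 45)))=0.16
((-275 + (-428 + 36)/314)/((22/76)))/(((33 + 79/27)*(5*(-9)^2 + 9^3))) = -274683/11726330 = -0.02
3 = 3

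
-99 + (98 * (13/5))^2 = 1620601/25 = 64824.04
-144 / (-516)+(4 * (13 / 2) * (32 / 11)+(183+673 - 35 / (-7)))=443161 / 473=936.92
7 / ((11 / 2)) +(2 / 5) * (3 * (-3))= -128 / 55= -2.33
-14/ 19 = -0.74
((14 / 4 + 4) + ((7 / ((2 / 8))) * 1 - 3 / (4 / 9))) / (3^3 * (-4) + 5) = -115 / 412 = -0.28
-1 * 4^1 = -4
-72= -72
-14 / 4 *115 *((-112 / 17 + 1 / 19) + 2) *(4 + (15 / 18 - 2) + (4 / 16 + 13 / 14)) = 56776075 / 7752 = 7324.06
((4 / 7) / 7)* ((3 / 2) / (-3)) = -2 / 49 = -0.04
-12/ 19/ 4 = -3/ 19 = -0.16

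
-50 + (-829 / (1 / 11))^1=-9169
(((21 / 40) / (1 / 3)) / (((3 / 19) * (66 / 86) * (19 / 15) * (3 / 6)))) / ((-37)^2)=903 / 60236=0.01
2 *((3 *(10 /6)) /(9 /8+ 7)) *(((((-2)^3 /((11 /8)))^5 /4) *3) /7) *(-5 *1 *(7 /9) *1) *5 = 107374182400 /6280989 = 17095.11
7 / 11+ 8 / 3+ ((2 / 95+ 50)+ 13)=207926 / 3135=66.32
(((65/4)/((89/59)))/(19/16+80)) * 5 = 76700/115611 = 0.66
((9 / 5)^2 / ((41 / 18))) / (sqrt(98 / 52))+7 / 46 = 7 / 46+1458 * sqrt(26) / 7175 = 1.19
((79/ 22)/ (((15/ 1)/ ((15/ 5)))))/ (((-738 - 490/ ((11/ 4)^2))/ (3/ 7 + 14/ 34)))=-4345/ 5779711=-0.00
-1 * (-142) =142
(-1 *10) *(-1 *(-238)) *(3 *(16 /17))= -6720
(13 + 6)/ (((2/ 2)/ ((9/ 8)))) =171/ 8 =21.38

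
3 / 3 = 1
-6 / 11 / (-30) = 1 / 55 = 0.02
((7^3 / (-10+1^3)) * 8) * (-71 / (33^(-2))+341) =23469736.89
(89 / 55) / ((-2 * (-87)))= 89 / 9570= 0.01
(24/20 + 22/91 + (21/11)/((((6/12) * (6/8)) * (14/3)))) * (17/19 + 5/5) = 456336/95095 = 4.80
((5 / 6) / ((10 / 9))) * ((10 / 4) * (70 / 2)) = 525 / 8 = 65.62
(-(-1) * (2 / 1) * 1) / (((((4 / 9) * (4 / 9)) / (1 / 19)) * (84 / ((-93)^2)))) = 233523 / 4256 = 54.87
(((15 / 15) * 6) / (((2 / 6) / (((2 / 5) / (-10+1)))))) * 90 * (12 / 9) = -96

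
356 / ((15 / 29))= 10324 / 15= 688.27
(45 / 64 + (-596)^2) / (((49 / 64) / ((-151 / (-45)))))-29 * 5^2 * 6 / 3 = 3429616969 / 2205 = 1555381.85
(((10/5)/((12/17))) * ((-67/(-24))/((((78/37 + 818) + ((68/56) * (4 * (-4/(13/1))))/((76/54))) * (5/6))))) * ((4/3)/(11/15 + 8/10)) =72865247/7230764472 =0.01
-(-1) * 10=10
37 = 37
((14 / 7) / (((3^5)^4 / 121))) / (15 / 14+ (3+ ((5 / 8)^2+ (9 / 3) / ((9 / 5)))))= 0.00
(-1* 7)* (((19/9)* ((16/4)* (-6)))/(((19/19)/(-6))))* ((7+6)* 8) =-221312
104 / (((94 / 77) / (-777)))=-3111108 / 47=-66193.79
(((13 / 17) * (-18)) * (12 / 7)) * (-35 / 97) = 14040 / 1649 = 8.51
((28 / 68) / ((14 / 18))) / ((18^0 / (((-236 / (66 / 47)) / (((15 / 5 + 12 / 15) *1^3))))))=-23.41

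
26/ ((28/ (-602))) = -559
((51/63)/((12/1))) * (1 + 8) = 17/28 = 0.61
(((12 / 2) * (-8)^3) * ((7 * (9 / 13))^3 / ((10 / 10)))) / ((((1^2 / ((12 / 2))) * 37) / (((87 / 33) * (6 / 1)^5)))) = -1039317787017216 / 894179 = -1162315137.15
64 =64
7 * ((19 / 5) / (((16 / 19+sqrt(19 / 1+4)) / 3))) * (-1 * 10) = 242592 / 8047-288078 * sqrt(23) / 8047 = -141.54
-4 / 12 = -1 / 3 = -0.33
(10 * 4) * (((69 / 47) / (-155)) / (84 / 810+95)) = -74520 / 18706423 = -0.00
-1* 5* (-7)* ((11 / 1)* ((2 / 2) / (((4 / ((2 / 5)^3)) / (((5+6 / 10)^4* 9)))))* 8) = 6815305728 / 15625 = 436179.57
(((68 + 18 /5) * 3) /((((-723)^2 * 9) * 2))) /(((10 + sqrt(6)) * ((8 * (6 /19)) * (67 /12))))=3401 /19752883452 -3401 * sqrt(6) /197528834520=0.00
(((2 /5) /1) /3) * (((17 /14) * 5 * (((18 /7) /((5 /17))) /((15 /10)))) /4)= 289 /245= 1.18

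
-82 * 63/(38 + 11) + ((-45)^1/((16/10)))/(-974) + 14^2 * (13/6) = 52242293/163632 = 319.27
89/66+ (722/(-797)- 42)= -2186003/52602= -41.56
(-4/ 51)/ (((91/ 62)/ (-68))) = 992/ 273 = 3.63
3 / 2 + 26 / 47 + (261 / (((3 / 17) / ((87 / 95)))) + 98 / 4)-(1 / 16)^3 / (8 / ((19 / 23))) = 4647236088989 / 3365109760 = 1381.01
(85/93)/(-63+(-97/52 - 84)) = -4420/719913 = -0.01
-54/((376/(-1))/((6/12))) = 27/376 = 0.07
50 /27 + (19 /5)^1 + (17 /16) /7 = 87751 /15120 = 5.80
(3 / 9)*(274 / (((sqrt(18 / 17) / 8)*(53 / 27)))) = 361.74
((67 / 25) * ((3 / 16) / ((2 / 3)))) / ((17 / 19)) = 11457 / 13600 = 0.84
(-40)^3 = -64000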